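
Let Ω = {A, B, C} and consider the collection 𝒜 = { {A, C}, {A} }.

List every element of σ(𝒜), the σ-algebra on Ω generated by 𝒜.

Answer: σ(𝒜) = { {}, {A}, {B}, {C}, {A, B}, {A, C}, {B, C}, Ω }

Trace:
Take S₀ = 𝒜 ∪ {∅, Ω} = { {}, {A}, {A, C}, Ω }.
Round 1 adds 2:
  {B}  = {A, C}ᶜ
  {B, C}  = {A}ᶜ
  (now 6)
Round 2. New:
  {A, B}  = {B} ∪ {A}
  (now 7)
Round 3: +1 →
  {C}  = {A, B}ᶜ
  (now 8)
Round 4: stable.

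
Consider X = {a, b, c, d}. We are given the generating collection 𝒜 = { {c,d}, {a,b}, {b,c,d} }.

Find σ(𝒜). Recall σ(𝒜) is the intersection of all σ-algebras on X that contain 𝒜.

σ(𝒜) (8 sets): { ∅, {a}, {b}, {a,b}, {c,d}, {a,c,d}, {b,c,d}, X }

Check:
Begin from { ∅, {a,b}, {c,d}, {b,c,d}, X } (that is, 𝒜 plus ∅ and X).
Round 1 (1 new):
  {a}  = complement {b,c,d}
Round 2: 1 new —
  {a,c,d}  = {c,d} ∪ {a}
Round 3 adds 1:
  {b}  = complement {a,c,d}
Round 4: already closed under ᶜ and ∪.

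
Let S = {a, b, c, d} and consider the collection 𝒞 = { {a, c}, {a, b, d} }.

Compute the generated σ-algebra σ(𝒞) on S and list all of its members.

σ(𝒞) (8 sets): { {}, {a}, {c}, {a, c}, {b, d}, {a, b, d}, {b, c, d}, S }

Derivation:
Seed the family with 𝒞 together with ∅ and S: { {}, {a, c}, {a, b, d}, S }.
Pass 1: 2 new —
  {c}  = {a, b, d}ᶜ
  {b, d}  = {a, c}ᶜ
  (now 6)
Pass 2. New:
  {b, c, d}  = {c} ∪ {b, d}
  (now 7)
Pass 3 (1 new):
  {a}  = {b, c, d}ᶜ
  (now 8)
Pass 4: stable.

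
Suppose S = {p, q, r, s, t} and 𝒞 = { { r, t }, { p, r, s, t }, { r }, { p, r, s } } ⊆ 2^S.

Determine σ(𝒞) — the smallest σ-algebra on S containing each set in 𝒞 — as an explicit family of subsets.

Answer: σ(𝒞) = { {}, { q }, { r }, { t }, { p, s }, { q, r }, { q, t }, { r, t }, { p, q, s }, { p, r, s }, { p, s, t }, { q, r, t }, { p, q, r, s }, { p, q, s, t }, { p, r, s, t }, S }

Check:
Take S₀ = 𝒞 ∪ {∅, S} = { {}, { r }, { r, t }, { p, r, s }, { p, r, s, t }, S }.
Step 1: +4 →
  { q }  = S∖{ p, r, s, t }
  { q, t }  = S∖{ p, r, s }
  { p, q, s }  = S∖{ r, t }
  { p, q, s, t }  = S∖{ r }
  — 10 sets.
Step 2 (3 new):
  { q, r }  = { q } ∪ { r }
  { q, r, t }  = { q, t } ∪ { r }
  { p, q, r, s }  = { q } ∪ { p, r, s }
  — 13 sets.
Step 3: 3 new —
  { t }  = S∖{ p, q, r, s }
  { p, s }  = S∖{ q, r, t }
  { p, s, t }  = S∖{ q, r }
  — 16 sets.
Step 4: stable.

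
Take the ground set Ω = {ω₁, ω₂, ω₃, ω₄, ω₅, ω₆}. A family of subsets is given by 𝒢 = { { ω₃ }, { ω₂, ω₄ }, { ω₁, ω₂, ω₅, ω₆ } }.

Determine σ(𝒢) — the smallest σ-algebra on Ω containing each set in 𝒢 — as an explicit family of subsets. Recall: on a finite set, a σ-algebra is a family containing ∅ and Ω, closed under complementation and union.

Initial family (5 sets): { ∅, { ω₃ }, { ω₂, ω₄ }, { ω₁, ω₂, ω₅, ω₆ }, Ω }.
Pass 1 (5 new):
  { ω₃, ω₄ }  = ᶜ of { ω₁, ω₂, ω₅, ω₆ }
  { ω₂, ω₃, ω₄ }  = { ω₃ } ∪ { ω₂, ω₄ }
  { ω₁, ω₃, ω₅, ω₆ }  = ᶜ of { ω₂, ω₄ }
  { ω₁, ω₂, ω₃, ω₅, ω₆ }  = { ω₃ } ∪ { ω₁, ω₂, ω₅, ω₆ }
  { ω₁, ω₂, ω₄, ω₅, ω₆ }  = ᶜ of { ω₃ }
Pass 2: 3 new —
  { ω₄ }  = ᶜ of { ω₁, ω₂, ω₃, ω₅, ω₆ }
  { ω₁, ω₅, ω₆ }  = ᶜ of { ω₂, ω₃, ω₄ }
  { ω₁, ω₃, ω₄, ω₅, ω₆ }  = { ω₁, ω₃, ω₅, ω₆ } ∪ { ω₃, ω₄ }
Pass 3: +2 →
  { ω₂ }  = ᶜ of { ω₁, ω₃, ω₄, ω₅, ω₆ }
  { ω₁, ω₄, ω₅, ω₆ }  = { ω₁, ω₅, ω₆ } ∪ { ω₄ }
Pass 4 adds 1:
  { ω₂, ω₃ }  = ᶜ of { ω₁, ω₄, ω₅, ω₆ }
Pass 5: no new sets; the family is a σ-algebra.

Therefore σ(𝒢) = { ∅, { ω₂ }, { ω₃ }, { ω₄ }, { ω₂, ω₃ }, { ω₂, ω₄ }, { ω₃, ω₄ }, { ω₁, ω₅, ω₆ }, { ω₂, ω₃, ω₄ }, { ω₁, ω₂, ω₅, ω₆ }, { ω₁, ω₃, ω₅, ω₆ }, { ω₁, ω₄, ω₅, ω₆ }, { ω₁, ω₂, ω₃, ω₅, ω₆ }, { ω₁, ω₂, ω₄, ω₅, ω₆ }, { ω₁, ω₃, ω₄, ω₅, ω₆ }, Ω } (|σ(𝒢)| = 16).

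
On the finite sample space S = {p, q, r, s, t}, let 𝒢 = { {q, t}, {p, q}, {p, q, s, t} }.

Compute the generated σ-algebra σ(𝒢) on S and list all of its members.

Answer: σ(𝒢) = { {}, {p}, {q}, {r}, {s}, {t}, {p, q}, {p, r}, {p, s}, {p, t}, {q, r}, {q, s}, {q, t}, {r, s}, {r, t}, {s, t}, {p, q, r}, {p, q, s}, {p, q, t}, {p, r, s}, {p, r, t}, {p, s, t}, {q, r, s}, {q, r, t}, {q, s, t}, {r, s, t}, {p, q, r, s}, {p, q, r, t}, {p, q, s, t}, {p, r, s, t}, {q, r, s, t}, S }

Check:
Initial family (5 sets): { {}, {p, q}, {q, t}, {p, q, s, t}, S }.
Pass 1. New:
  {r}  = complement {p, q, s, t}
  {p, q, t}  = {q, t} ∪ {p, q}
  {p, r, s}  = complement {q, t}
  {r, s, t}  = complement {p, q}
  [9 total]
Pass 2 (7 new):
  {r, s}  = complement {p, q, t}
  {p, q, r}  = {p, q} ∪ {r}
  {q, r, t}  = {q, t} ∪ {r}
  {p, q, r, s}  = {p, q} ∪ {p, r, s}
  {p, q, r, t}  = {r} ∪ {p, q, t}
  {p, r, s, t}  = {r, s, t} ∪ {p, r, s}
  {q, r, s, t}  = {q, t} ∪ {r, s, t}
  [16 total]
Pass 3: 6 new —
  {p}  = complement {q, r, s, t}
  {q}  = complement {p, r, s, t}
  {s}  = complement {p, q, r, t}
  {t}  = complement {p, q, r, s}
  {p, s}  = complement {q, r, t}
  {s, t}  = complement {p, q, r}
  [22 total]
Pass 4 adds 9:
  {p, r}  = {r} ∪ {p}
  {p, t}  = {t} ∪ {p}
  {q, r}  = {q} ∪ {r}
  {q, s}  = {q} ∪ {s}
  {r, t}  = {t} ∪ {r}
  {p, q, s}  = {p, q} ∪ {p, s}
  {p, s, t}  = {t} ∪ {p, s}
  {q, r, s}  = {r, s} ∪ {q}
  {q, s, t}  = {q, t} ∪ {s, t}
  [31 total]
Pass 5. New:
  {p, r, t}  = complement {q, s}
  [32 total]
Pass 6 adds nothing — fixpoint reached.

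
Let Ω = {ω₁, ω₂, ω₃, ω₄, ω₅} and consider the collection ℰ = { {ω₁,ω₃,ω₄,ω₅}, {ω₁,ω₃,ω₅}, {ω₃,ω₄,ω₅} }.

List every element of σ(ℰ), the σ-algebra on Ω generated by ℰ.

Take S₀ = ℰ ∪ {∅, Ω} = { {}, {ω₁,ω₃,ω₅}, {ω₃,ω₄,ω₅}, {ω₁,ω₃,ω₄,ω₅}, Ω }.
Step 1: 3 new —
  {ω₂}  = complement {ω₁,ω₃,ω₄,ω₅}
  {ω₁,ω₂}  = complement {ω₃,ω₄,ω₅}
  {ω₂,ω₄}  = complement {ω₁,ω₃,ω₅}
  |family| = 8
Step 2. New:
  {ω₁,ω₂,ω₄}  = {ω₁,ω₂} ∪ {ω₂,ω₄}
  {ω₁,ω₂,ω₃,ω₅}  = {ω₁,ω₃,ω₅} ∪ {ω₂}
  {ω₂,ω₃,ω₄,ω₅}  = {ω₂} ∪ {ω₃,ω₄,ω₅}
  |family| = 11
Step 3: +3 →
  {ω₁}  = complement {ω₂,ω₃,ω₄,ω₅}
  {ω₄}  = complement {ω₁,ω₂,ω₃,ω₅}
  {ω₃,ω₅}  = complement {ω₁,ω₂,ω₄}
  |family| = 14
Step 4: +2 →
  {ω₁,ω₄}  = {ω₄} ∪ {ω₁}
  {ω₂,ω₃,ω₅}  = {ω₂} ∪ {ω₃,ω₅}
  |family| = 16
Step 5: already closed under ᶜ and ∪.

|σ(ℰ)| = 16.  σ(ℰ) = { {}, {ω₁}, {ω₂}, {ω₄}, {ω₁,ω₂}, {ω₁,ω₄}, {ω₂,ω₄}, {ω₃,ω₅}, {ω₁,ω₂,ω₄}, {ω₁,ω₃,ω₅}, {ω₂,ω₃,ω₅}, {ω₃,ω₄,ω₅}, {ω₁,ω₂,ω₃,ω₅}, {ω₁,ω₃,ω₄,ω₅}, {ω₂,ω₃,ω₄,ω₅}, Ω }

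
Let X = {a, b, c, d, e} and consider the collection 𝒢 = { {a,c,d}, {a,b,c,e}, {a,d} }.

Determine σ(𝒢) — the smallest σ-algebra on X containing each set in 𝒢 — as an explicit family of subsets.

σ(𝒢) = { {}, {a}, {c}, {d}, {a,c}, {a,d}, {b,e}, {c,d}, {a,b,e}, {a,c,d}, {b,c,e}, {b,d,e}, {a,b,c,e}, {a,b,d,e}, {b,c,d,e}, X }

Derivation:
Start: 𝒢 ∪ {∅, X} = { {}, {a,d}, {a,c,d}, {a,b,c,e}, X }.
Iteration 1 (3 new):
  {d}  = ᶜ of {a,b,c,e}
  {b,e}  = ᶜ of {a,c,d}
  {b,c,e}  = ᶜ of {a,d}
  [8 total]
Iteration 2: +3 →
  {b,d,e}  = {d} ∪ {b,e}
  {a,b,d,e}  = {b,e} ∪ {a,d}
  {b,c,d,e}  = {d} ∪ {b,c,e}
  [11 total]
Iteration 3: +3 →
  {a}  = ᶜ of {b,c,d,e}
  {c}  = ᶜ of {a,b,d,e}
  {a,c}  = ᶜ of {b,d,e}
  [14 total]
Iteration 4: 2 new —
  {c,d}  = {c} ∪ {d}
  {a,b,e}  = {b,e} ∪ {a}
  [16 total]
After Iteration 5 the family is unchanged; done.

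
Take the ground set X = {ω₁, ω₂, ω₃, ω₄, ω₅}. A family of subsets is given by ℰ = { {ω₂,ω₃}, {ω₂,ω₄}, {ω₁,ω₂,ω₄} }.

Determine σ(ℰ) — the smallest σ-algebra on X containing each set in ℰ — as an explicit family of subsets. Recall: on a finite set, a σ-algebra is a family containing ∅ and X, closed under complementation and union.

Seed the family with ℰ together with ∅ and X: { ∅, {ω₂,ω₃}, {ω₂,ω₄}, {ω₁,ω₂,ω₄}, X }.
Step 1 adds 5:
  {ω₃,ω₅}  = X∖{ω₁,ω₂,ω₄}
  {ω₁,ω₃,ω₅}  = X∖{ω₂,ω₄}
  {ω₁,ω₄,ω₅}  = X∖{ω₂,ω₃}
  {ω₂,ω₃,ω₄}  = {ω₂,ω₃} ∪ {ω₂,ω₄}
  {ω₁,ω₂,ω₃,ω₄}  = {ω₂,ω₃} ∪ {ω₁,ω₂,ω₄}
  [10 total]
Step 2. New:
  {ω₅}  = X∖{ω₁,ω₂,ω₃,ω₄}
  {ω₁,ω₅}  = X∖{ω₂,ω₃,ω₄}
  {ω₂,ω₃,ω₅}  = {ω₂,ω₃} ∪ {ω₃,ω₅}
  {ω₁,ω₂,ω₃,ω₅}  = {ω₁,ω₃,ω₅} ∪ {ω₂,ω₃}
  {ω₁,ω₂,ω₄,ω₅}  = {ω₁,ω₄,ω₅} ∪ {ω₁,ω₂,ω₄}
  {ω₁,ω₃,ω₄,ω₅}  = {ω₁,ω₄,ω₅} ∪ {ω₁,ω₃,ω₅}
  {ω₂,ω₃,ω₄,ω₅}  = {ω₂,ω₃,ω₄} ∪ {ω₃,ω₅}
  [17 total]
Step 3: 6 new —
  {ω₁}  = X∖{ω₂,ω₃,ω₄,ω₅}
  {ω₂}  = X∖{ω₁,ω₃,ω₄,ω₅}
  {ω₃}  = X∖{ω₁,ω₂,ω₄,ω₅}
  {ω₄}  = X∖{ω₁,ω₂,ω₃,ω₅}
  {ω₁,ω₄}  = X∖{ω₂,ω₃,ω₅}
  {ω₂,ω₄,ω₅}  = {ω₂,ω₄} ∪ {ω₅}
  [23 total]
Step 4 (9 new):
  {ω₁,ω₂}  = {ω₂} ∪ {ω₁}
  {ω₁,ω₃}  = X∖{ω₂,ω₄,ω₅}
  {ω₂,ω₅}  = {ω₂} ∪ {ω₅}
  {ω₃,ω₄}  = {ω₃} ∪ {ω₄}
  {ω₄,ω₅}  = {ω₅} ∪ {ω₄}
  {ω₁,ω₂,ω₃}  = {ω₂,ω₃} ∪ {ω₁}
  {ω₁,ω₂,ω₅}  = {ω₂} ∪ {ω₁,ω₅}
  {ω₁,ω₃,ω₄}  = {ω₃} ∪ {ω₁,ω₄}
  {ω₃,ω₄,ω₅}  = {ω₄} ∪ {ω₃,ω₅}
  [32 total]
Step 5: already closed under ᶜ and ∪.

σ(ℰ) = { ∅, {ω₁}, {ω₂}, {ω₃}, {ω₄}, {ω₅}, {ω₁,ω₂}, {ω₁,ω₃}, {ω₁,ω₄}, {ω₁,ω₅}, {ω₂,ω₃}, {ω₂,ω₄}, {ω₂,ω₅}, {ω₃,ω₄}, {ω₃,ω₅}, {ω₄,ω₅}, {ω₁,ω₂,ω₃}, {ω₁,ω₂,ω₄}, {ω₁,ω₂,ω₅}, {ω₁,ω₃,ω₄}, {ω₁,ω₃,ω₅}, {ω₁,ω₄,ω₅}, {ω₂,ω₃,ω₄}, {ω₂,ω₃,ω₅}, {ω₂,ω₄,ω₅}, {ω₃,ω₄,ω₅}, {ω₁,ω₂,ω₃,ω₄}, {ω₁,ω₂,ω₃,ω₅}, {ω₁,ω₂,ω₄,ω₅}, {ω₁,ω₃,ω₄,ω₅}, {ω₂,ω₃,ω₄,ω₅}, X }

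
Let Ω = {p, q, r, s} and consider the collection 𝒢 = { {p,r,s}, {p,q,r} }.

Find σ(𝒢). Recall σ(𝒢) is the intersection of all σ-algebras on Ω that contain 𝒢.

Take S₀ = 𝒢 ∪ {∅, Ω} = { {}, {p,q,r}, {p,r,s}, Ω }.
Step 1 adds 2:
  {q}  = complement {p,r,s}
  {s}  = complement {p,q,r}
  (now 6)
Step 2 adds 1:
  {q,s}  = {s} ∪ {q}
  (now 7)
Step 3: +1 →
  {p,r}  = complement {q,s}
  (now 8)
Step 4 adds nothing — fixpoint reached.

Therefore σ(𝒢) = { {}, {q}, {s}, {p,r}, {q,s}, {p,q,r}, {p,r,s}, Ω } (|σ(𝒢)| = 8).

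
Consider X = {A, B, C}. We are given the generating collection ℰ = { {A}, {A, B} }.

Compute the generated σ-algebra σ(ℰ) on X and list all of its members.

Start: ℰ ∪ {∅, X} = { ∅, {A}, {A, B}, X }.
Pass 1 adds 2:
  {C}  = {A, B}ᶜ
  {B, C}  = {A}ᶜ
  [6 total]
Pass 2: +1 →
  {A, C}  = {C} ∪ {A}
  [7 total]
Pass 3: +1 →
  {B}  = {A, C}ᶜ
  [8 total]
Pass 4: no new sets; the family is a σ-algebra.

σ(ℰ) = { ∅, {A}, {B}, {C}, {A, B}, {A, C}, {B, C}, X }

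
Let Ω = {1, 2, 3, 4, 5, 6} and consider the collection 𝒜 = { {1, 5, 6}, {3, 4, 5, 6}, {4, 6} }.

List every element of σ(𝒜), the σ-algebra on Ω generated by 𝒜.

Take S₀ = 𝒜 ∪ {∅, Ω} = { {}, {4, 6}, {1, 5, 6}, {3, 4, 5, 6}, Ω }.
Iteration 1: +5 →
  {1, 2}  = complement {3, 4, 5, 6}
  {2, 3, 4}  = complement {1, 5, 6}
  {1, 2, 3, 5}  = complement {4, 6}
  {1, 4, 5, 6}  = {1, 5, 6} ∪ {4, 6}
  {1, 3, 4, 5, 6}  = {1, 5, 6} ∪ {3, 4, 5, 6}
  (now 10)
Iteration 2: 10 new —
  {2}  = complement {1, 3, 4, 5, 6}
  {2, 3}  = complement {1, 4, 5, 6}
  {1, 2, 3, 4}  = {2, 3, 4} ∪ {1, 2}
  {1, 2, 4, 6}  = {1, 2} ∪ {4, 6}
  {1, 2, 5, 6}  = {1, 2} ∪ {1, 5, 6}
  {2, 3, 4, 6}  = {2, 3, 4} ∪ {4, 6}
  {1, 2, 3, 4, 5}  = {2, 3, 4} ∪ {1, 2, 3, 5}
  {1, 2, 3, 5, 6}  = {1, 5, 6} ∪ {1, 2, 3, 5}
  {1, 2, 4, 5, 6}  = {1, 2} ∪ {1, 4, 5, 6}
  {2, 3, 4, 5, 6}  = {2, 3, 4} ∪ {3, 4, 5, 6}
  (now 20)
Iteration 3: 11 new —
  {1}  = complement {2, 3, 4, 5, 6}
  {3}  = complement {1, 2, 4, 5, 6}
  {4}  = complement {1, 2, 3, 5, 6}
  {6}  = complement {1, 2, 3, 4, 5}
  {1, 5}  = complement {2, 3, 4, 6}
  {3, 4}  = complement {1, 2, 5, 6}
  {3, 5}  = complement {1, 2, 4, 6}
  {5, 6}  = complement {1, 2, 3, 4}
  {1, 2, 3}  = {1, 2} ∪ {2, 3}
  {2, 4, 6}  = {2} ∪ {4, 6}
  {1, 2, 3, 4, 6}  = {4, 6} ∪ {1, 2, 3, 4}
  (now 31)
Iteration 4 adds 27:
  {5}  = complement {1, 2, 3, 4, 6}
  {1, 3}  = {1} ∪ {3}
  {1, 4}  = {1} ∪ {4}
  {1, 6}  = {1} ∪ {6}
  {2, 4}  = {2} ∪ {4}
  {2, 6}  = {2} ∪ {6}
  {3, 6}  = {6} ∪ {3}
  {1, 2, 4}  = {1, 2} ∪ {4}
  {1, 2, 5}  = {1, 2} ∪ {1, 5}
  {1, 2, 6}  = {1, 2} ∪ {6}
  {1, 3, 4}  = {3, 4} ∪ {1}
  {1, 3, 5}  = complement {2, 4, 6}
  {1, 4, 5}  = {1, 5} ∪ {4}
  {1, 4, 6}  = {1} ∪ {4, 6}
  {2, 3, 5}  = {2} ∪ {3, 5}
  {2, 3, 6}  = {6} ∪ {2, 3}
  {2, 5, 6}  = {5, 6} ∪ {2}
  {3, 4, 5}  = {3, 4} ∪ {3, 5}
  {3, 4, 6}  = {3, 4} ∪ {6}
  {3, 5, 6}  = {5, 6} ∪ {3}
  {4, 5, 6}  = complement {1, 2, 3}
  {1, 2, 3, 6}  = {1, 2, 3} ∪ {6}
  {1, 3, 4, 5}  = {3, 4} ∪ {1, 5}
  {1, 3, 5, 6}  = {3} ∪ {1, 5, 6}
  {2, 3, 4, 5}  = {3, 5} ∪ {2, 3, 4}
  {2, 3, 5, 6}  = {5, 6} ∪ {2, 3}
  {2, 4, 5, 6}  = {2, 4, 6} ∪ {5, 6}
  (now 58)
Iteration 5: +6 →
  {2, 5}  = {2} ∪ {5}
  {4, 5}  = complement {1, 2, 3, 6}
  {1, 3, 6}  = {1, 6} ∪ {1, 3}
  {2, 4, 5}  = {2, 4} ∪ {5}
  {1, 2, 4, 5}  = complement {3, 6}
  {1, 3, 4, 6}  = {3, 4} ∪ {1, 6}
  (now 64)
After Iteration 6 the family is unchanged; done.

Therefore σ(𝒜) = { {}, {1}, {2}, {3}, {4}, {5}, {6}, {1, 2}, {1, 3}, {1, 4}, {1, 5}, {1, 6}, {2, 3}, {2, 4}, {2, 5}, {2, 6}, {3, 4}, {3, 5}, {3, 6}, {4, 5}, {4, 6}, {5, 6}, {1, 2, 3}, {1, 2, 4}, {1, 2, 5}, {1, 2, 6}, {1, 3, 4}, {1, 3, 5}, {1, 3, 6}, {1, 4, 5}, {1, 4, 6}, {1, 5, 6}, {2, 3, 4}, {2, 3, 5}, {2, 3, 6}, {2, 4, 5}, {2, 4, 6}, {2, 5, 6}, {3, 4, 5}, {3, 4, 6}, {3, 5, 6}, {4, 5, 6}, {1, 2, 3, 4}, {1, 2, 3, 5}, {1, 2, 3, 6}, {1, 2, 4, 5}, {1, 2, 4, 6}, {1, 2, 5, 6}, {1, 3, 4, 5}, {1, 3, 4, 6}, {1, 3, 5, 6}, {1, 4, 5, 6}, {2, 3, 4, 5}, {2, 3, 4, 6}, {2, 3, 5, 6}, {2, 4, 5, 6}, {3, 4, 5, 6}, {1, 2, 3, 4, 5}, {1, 2, 3, 4, 6}, {1, 2, 3, 5, 6}, {1, 2, 4, 5, 6}, {1, 3, 4, 5, 6}, {2, 3, 4, 5, 6}, Ω } (|σ(𝒜)| = 64).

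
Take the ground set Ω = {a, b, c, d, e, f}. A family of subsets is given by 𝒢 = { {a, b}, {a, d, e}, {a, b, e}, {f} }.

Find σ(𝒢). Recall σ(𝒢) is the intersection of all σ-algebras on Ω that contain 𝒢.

Begin from { {}, {f}, {a, b}, {a, b, e}, {a, d, e}, Ω } (that is, 𝒢 plus ∅ and Ω).
Round 1. New:
  {a, b, f}  = {a, b} ∪ {f}
  {b, c, f}  = complement {a, d, e}
  {c, d, f}  = complement {a, b, e}
  {a, b, d, e}  = {a, d, e} ∪ {a, b, e}
  {a, b, e, f}  = {a, b, e} ∪ {f}
  {a, d, e, f}  = {a, d, e} ∪ {f}
  {c, d, e, f}  = complement {a, b}
  {a, b, c, d, e}  = complement {f}
  — 14 sets.
Round 2 (11 new):
  {b, c}  = complement {a, d, e, f}
  {c, d}  = complement {a, b, e, f}
  {c, f}  = complement {a, b, d, e}
  {c, d, e}  = complement {a, b, f}
  {a, b, c, f}  = {a, b} ∪ {b, c, f}
  {b, c, d, f}  = {b, c, f} ∪ {c, d, f}
  {a, b, c, d, f}  = {a, b} ∪ {c, d, f}
  {a, b, c, e, f}  = {b, c, f} ∪ {a, b, e}
  {a, b, d, e, f}  = {a, d, e} ∪ {a, b, f}
  {a, c, d, e, f}  = {a, d, e} ∪ {c, d, e, f}
  {b, c, d, e, f}  = {c, d, e, f} ∪ {b, c, f}
  — 25 sets.
Round 3: +13 →
  {a}  = complement {b, c, d, e, f}
  {b}  = complement {a, c, d, e, f}
  {c}  = complement {a, b, d, e, f}
  {d}  = complement {a, b, c, e, f}
  {e}  = complement {a, b, c, d, f}
  {a, e}  = complement {b, c, d, f}
  {d, e}  = complement {a, b, c, f}
  {a, b, c}  = {a, b} ∪ {b, c}
  {b, c, d}  = {c, d} ∪ {b, c}
  {a, b, c, d}  = {c, d} ∪ {a, b}
  {a, b, c, e}  = {a, b, e} ∪ {b, c}
  {a, c, d, e}  = {c, d, e} ∪ {a, d, e}
  {b, c, d, e}  = {c, d, e} ∪ {b, c}
  — 38 sets.
Round 4 (22 new):
  {a, c}  = {c} ∪ {a}
  {a, d}  = {d} ∪ {a}
  {a, f}  = complement {b, c, d, e}
  {b, d}  = {b} ∪ {d}
  {b, e}  = {b} ∪ {e}
  {b, f}  = complement {a, c, d, e}
  {c, e}  = {c} ∪ {e}
  {d, f}  = complement {a, b, c, e}
  {e, f}  = complement {a, b, c, d}
  {a, b, d}  = {a, b} ∪ {d}
  {a, c, d}  = {c, d} ∪ {a}
  {a, c, e}  = {c} ∪ {a, e}
  {a, c, f}  = {c, f} ∪ {a}
  {a, e, f}  = complement {b, c, d}
  {b, c, e}  = {b, c} ∪ {e}
  {b, d, e}  = {b} ∪ {d, e}
  {c, e, f}  = {c, f} ∪ {e}
  {d, e, f}  = complement {a, b, c}
  {a, b, d, f}  = {d} ∪ {a, b, f}
  {a, c, d, f}  = {a} ∪ {c, d, f}
  {a, c, e, f}  = {c, f} ∪ {a, e}
  {b, c, e, f}  = {b, c, f} ∪ {e}
  — 60 sets.
Round 5. New:
  {a, d, f}  = complement {b, c, e}
  {b, d, f}  = complement {a, c, e}
  {b, e, f}  = complement {a, c, d}
  {b, d, e, f}  = complement {a, c}
  — 64 sets.
After Round 6 the family is unchanged; done.

Hence σ(𝒢) has 64 members: { {}, {a}, {b}, {c}, {d}, {e}, {f}, {a, b}, {a, c}, {a, d}, {a, e}, {a, f}, {b, c}, {b, d}, {b, e}, {b, f}, {c, d}, {c, e}, {c, f}, {d, e}, {d, f}, {e, f}, {a, b, c}, {a, b, d}, {a, b, e}, {a, b, f}, {a, c, d}, {a, c, e}, {a, c, f}, {a, d, e}, {a, d, f}, {a, e, f}, {b, c, d}, {b, c, e}, {b, c, f}, {b, d, e}, {b, d, f}, {b, e, f}, {c, d, e}, {c, d, f}, {c, e, f}, {d, e, f}, {a, b, c, d}, {a, b, c, e}, {a, b, c, f}, {a, b, d, e}, {a, b, d, f}, {a, b, e, f}, {a, c, d, e}, {a, c, d, f}, {a, c, e, f}, {a, d, e, f}, {b, c, d, e}, {b, c, d, f}, {b, c, e, f}, {b, d, e, f}, {c, d, e, f}, {a, b, c, d, e}, {a, b, c, d, f}, {a, b, c, e, f}, {a, b, d, e, f}, {a, c, d, e, f}, {b, c, d, e, f}, Ω }.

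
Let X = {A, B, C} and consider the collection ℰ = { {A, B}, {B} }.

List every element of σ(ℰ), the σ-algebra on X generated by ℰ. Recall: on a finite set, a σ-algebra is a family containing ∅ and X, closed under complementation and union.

Initial family (4 sets): { {}, {B}, {A, B}, X }.
Step 1. New:
  {C}  = complement {A, B}
  {A, C}  = complement {B}
  |family| = 6
Step 2. New:
  {B, C}  = {C} ∪ {B}
  |family| = 7
Step 3. New:
  {A}  = complement {B, C}
  |family| = 8
Step 4 adds nothing — fixpoint reached.

Hence σ(ℰ) has 8 members: { {}, {A}, {B}, {C}, {A, B}, {A, C}, {B, C}, X }.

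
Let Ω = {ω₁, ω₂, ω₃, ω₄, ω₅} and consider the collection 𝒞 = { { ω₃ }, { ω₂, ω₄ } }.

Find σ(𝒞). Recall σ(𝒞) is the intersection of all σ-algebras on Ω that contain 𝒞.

Start: 𝒞 ∪ {∅, Ω} = { {}, { ω₃ }, { ω₂, ω₄ }, Ω }.
Iteration 1: 3 new —
  { ω₁, ω₃, ω₅ }  = ᶜ of { ω₂, ω₄ }
  { ω₂, ω₃, ω₄ }  = { ω₃ } ∪ { ω₂, ω₄ }
  { ω₁, ω₂, ω₄, ω₅ }  = ᶜ of { ω₃ }
Iteration 2 (1 new):
  { ω₁, ω₅ }  = ᶜ of { ω₂, ω₃, ω₄ }
Iteration 3: no new sets; the family is a σ-algebra.

σ(𝒞) = { {}, { ω₃ }, { ω₁, ω₅ }, { ω₂, ω₄ }, { ω₁, ω₃, ω₅ }, { ω₂, ω₃, ω₄ }, { ω₁, ω₂, ω₄, ω₅ }, Ω }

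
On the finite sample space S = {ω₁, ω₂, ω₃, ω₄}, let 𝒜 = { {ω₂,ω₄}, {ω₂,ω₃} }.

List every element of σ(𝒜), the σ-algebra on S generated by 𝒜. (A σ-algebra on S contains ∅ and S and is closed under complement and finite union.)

Begin from { ∅, {ω₂,ω₃}, {ω₂,ω₄}, S } (that is, 𝒜 plus ∅ and S).
Iteration 1 (3 new):
  {ω₁,ω₃}  = S∖{ω₂,ω₄}
  {ω₁,ω₄}  = S∖{ω₂,ω₃}
  {ω₂,ω₃,ω₄}  = {ω₂,ω₄} ∪ {ω₂,ω₃}
  [7 total]
Iteration 2 (4 new):
  {ω₁}  = S∖{ω₂,ω₃,ω₄}
  {ω₁,ω₂,ω₃}  = {ω₂,ω₃} ∪ {ω₁,ω₃}
  {ω₁,ω₂,ω₄}  = {ω₁,ω₄} ∪ {ω₂,ω₄}
  {ω₁,ω₃,ω₄}  = {ω₁,ω₄} ∪ {ω₁,ω₃}
  [11 total]
Iteration 3 (3 new):
  {ω₂}  = S∖{ω₁,ω₃,ω₄}
  {ω₃}  = S∖{ω₁,ω₂,ω₄}
  {ω₄}  = S∖{ω₁,ω₂,ω₃}
  [14 total]
Iteration 4: +2 →
  {ω₁,ω₂}  = {ω₂} ∪ {ω₁}
  {ω₃,ω₄}  = {ω₃} ∪ {ω₄}
  [16 total]
Iteration 5: already closed under ᶜ and ∪.

|σ(𝒜)| = 16.  σ(𝒜) = { ∅, {ω₁}, {ω₂}, {ω₃}, {ω₄}, {ω₁,ω₂}, {ω₁,ω₃}, {ω₁,ω₄}, {ω₂,ω₃}, {ω₂,ω₄}, {ω₃,ω₄}, {ω₁,ω₂,ω₃}, {ω₁,ω₂,ω₄}, {ω₁,ω₃,ω₄}, {ω₂,ω₃,ω₄}, S }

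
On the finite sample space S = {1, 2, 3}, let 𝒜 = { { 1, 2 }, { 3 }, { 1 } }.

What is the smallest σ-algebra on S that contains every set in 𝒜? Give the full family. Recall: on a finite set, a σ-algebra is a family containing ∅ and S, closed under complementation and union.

Start: 𝒜 ∪ {∅, S} = { {}, { 1 }, { 3 }, { 1, 2 }, S }.
Iteration 1: 2 new —
  { 1, 3 }  = { 3 } ∪ { 1 }
  { 2, 3 }  = { 1 }ᶜ
  [7 total]
Iteration 2. New:
  { 2 }  = { 1, 3 }ᶜ
  [8 total]
Iteration 3: no new sets; the family is a σ-algebra.

Hence σ(𝒜) has 8 members: { {}, { 1 }, { 2 }, { 3 }, { 1, 2 }, { 1, 3 }, { 2, 3 }, S }.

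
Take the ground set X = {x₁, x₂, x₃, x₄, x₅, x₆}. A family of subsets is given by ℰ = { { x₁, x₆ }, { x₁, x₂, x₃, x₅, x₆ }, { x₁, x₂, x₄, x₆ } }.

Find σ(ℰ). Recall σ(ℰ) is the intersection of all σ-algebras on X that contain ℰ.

Begin from { ∅, { x₁, x₆ }, { x₁, x₂, x₄, x₆ }, { x₁, x₂, x₃, x₅, x₆ }, X } (that is, ℰ plus ∅ and X).
Step 1 (3 new):
  { x₄ }  = complement { x₁, x₂, x₃, x₅, x₆ }
  { x₃, x₅ }  = complement { x₁, x₂, x₄, x₆ }
  { x₂, x₃, x₄, x₅ }  = complement { x₁, x₆ }
Step 2: 3 new —
  { x₁, x₄, x₆ }  = { x₄ } ∪ { x₁, x₆ }
  { x₃, x₄, x₅ }  = { x₄ } ∪ { x₃, x₅ }
  { x₁, x₃, x₅, x₆ }  = { x₃, x₅ } ∪ { x₁, x₆ }
Step 3 (4 new):
  { x₂, x₄ }  = complement { x₁, x₃, x₅, x₆ }
  { x₁, x₂, x₆ }  = complement { x₃, x₄, x₅ }
  { x₂, x₃, x₅ }  = complement { x₁, x₄, x₆ }
  { x₁, x₃, x₄, x₅, x₆ }  = { x₁, x₃, x₅, x₆ } ∪ { x₃, x₄, x₅ }
Step 4: +1 →
  { x₂ }  = complement { x₁, x₃, x₄, x₅, x₆ }
Step 5 adds nothing — fixpoint reached.

Therefore σ(ℰ) = { ∅, { x₂ }, { x₄ }, { x₁, x₆ }, { x₂, x₄ }, { x₃, x₅ }, { x₁, x₂, x₆ }, { x₁, x₄, x₆ }, { x₂, x₃, x₅ }, { x₃, x₄, x₅ }, { x₁, x₂, x₄, x₆ }, { x₁, x₃, x₅, x₆ }, { x₂, x₃, x₄, x₅ }, { x₁, x₂, x₃, x₅, x₆ }, { x₁, x₃, x₄, x₅, x₆ }, X } (|σ(ℰ)| = 16).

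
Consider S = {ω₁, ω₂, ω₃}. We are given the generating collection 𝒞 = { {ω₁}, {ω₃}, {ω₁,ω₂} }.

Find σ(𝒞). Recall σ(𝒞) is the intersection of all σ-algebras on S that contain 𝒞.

Seed the family with 𝒞 together with ∅ and S: { {}, {ω₁}, {ω₃}, {ω₁,ω₂}, S }.
Pass 1. New:
  {ω₁,ω₃}  = {ω₃} ∪ {ω₁}
  {ω₂,ω₃}  = ᶜ of {ω₁}
  |family| = 7
Pass 2. New:
  {ω₂}  = ᶜ of {ω₁,ω₃}
  |family| = 8
Pass 3 adds nothing — fixpoint reached.

Hence σ(𝒞) has 8 members: { {}, {ω₁}, {ω₂}, {ω₃}, {ω₁,ω₂}, {ω₁,ω₃}, {ω₂,ω₃}, S }.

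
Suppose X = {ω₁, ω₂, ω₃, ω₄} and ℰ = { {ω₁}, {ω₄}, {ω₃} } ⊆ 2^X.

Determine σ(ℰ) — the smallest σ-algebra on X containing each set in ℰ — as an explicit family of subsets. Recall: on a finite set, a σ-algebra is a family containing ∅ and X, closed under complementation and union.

Seed the family with ℰ together with ∅ and X: { {}, {ω₁}, {ω₃}, {ω₄}, X }.
Step 1: +6 →
  {ω₁,ω₃}  = {ω₃} ∪ {ω₁}
  {ω₁,ω₄}  = {ω₄} ∪ {ω₁}
  {ω₃,ω₄}  = {ω₃} ∪ {ω₄}
  {ω₁,ω₂,ω₃}  = X∖{ω₄}
  {ω₁,ω₂,ω₄}  = X∖{ω₃}
  {ω₂,ω₃,ω₄}  = X∖{ω₁}
  (now 11)
Step 2: 4 new —
  {ω₁,ω₂}  = X∖{ω₃,ω₄}
  {ω₂,ω₃}  = X∖{ω₁,ω₄}
  {ω₂,ω₄}  = X∖{ω₁,ω₃}
  {ω₁,ω₃,ω₄}  = {ω₃,ω₄} ∪ {ω₁,ω₄}
  (now 15)
Step 3: +1 →
  {ω₂}  = X∖{ω₁,ω₃,ω₄}
  (now 16)
After Step 4 the family is unchanged; done.

Therefore σ(ℰ) = { {}, {ω₁}, {ω₂}, {ω₃}, {ω₄}, {ω₁,ω₂}, {ω₁,ω₃}, {ω₁,ω₄}, {ω₂,ω₃}, {ω₂,ω₄}, {ω₃,ω₄}, {ω₁,ω₂,ω₃}, {ω₁,ω₂,ω₄}, {ω₁,ω₃,ω₄}, {ω₂,ω₃,ω₄}, X } (|σ(ℰ)| = 16).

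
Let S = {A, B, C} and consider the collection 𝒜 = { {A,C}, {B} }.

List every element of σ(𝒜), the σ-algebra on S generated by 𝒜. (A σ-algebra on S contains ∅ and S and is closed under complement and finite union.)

Begin from { {}, {B}, {A,C}, S } (that is, 𝒜 plus ∅ and S).
After Iteration 1 the family is unchanged; done.

σ(𝒜) = { {}, {B}, {A,C}, S }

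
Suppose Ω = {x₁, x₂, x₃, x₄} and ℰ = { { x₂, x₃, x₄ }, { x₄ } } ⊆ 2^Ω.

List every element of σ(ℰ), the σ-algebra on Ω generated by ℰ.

Begin from { {}, { x₄ }, { x₂, x₃, x₄ }, Ω } (that is, ℰ plus ∅ and Ω).
Round 1 adds 2:
  { x₁ }  = { x₂, x₃, x₄ }ᶜ
  { x₁, x₂, x₃ }  = { x₄ }ᶜ
  — 6 sets.
Round 2: +1 →
  { x₁, x₄ }  = { x₄ } ∪ { x₁ }
  — 7 sets.
Round 3 adds 1:
  { x₂, x₃ }  = { x₁, x₄ }ᶜ
  — 8 sets.
After Round 4 the family is unchanged; done.

Therefore σ(ℰ) = { {}, { x₁ }, { x₄ }, { x₁, x₄ }, { x₂, x₃ }, { x₁, x₂, x₃ }, { x₂, x₃, x₄ }, Ω } (|σ(ℰ)| = 8).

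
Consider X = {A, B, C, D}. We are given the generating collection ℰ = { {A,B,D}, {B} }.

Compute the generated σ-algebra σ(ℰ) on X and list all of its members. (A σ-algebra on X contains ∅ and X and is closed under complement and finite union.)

σ(ℰ) (8 sets): { {}, {B}, {C}, {A,D}, {B,C}, {A,B,D}, {A,C,D}, X }

Working:
Initial family (4 sets): { {}, {B}, {A,B,D}, X }.
Step 1: +2 →
  {C}  = {A,B,D}ᶜ
  {A,C,D}  = {B}ᶜ
Step 2. New:
  {B,C}  = {C} ∪ {B}
Step 3 adds 1:
  {A,D}  = {B,C}ᶜ
Step 4: stable.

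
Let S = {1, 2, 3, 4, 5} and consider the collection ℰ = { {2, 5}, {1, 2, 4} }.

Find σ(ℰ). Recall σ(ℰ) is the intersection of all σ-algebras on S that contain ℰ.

Begin from { {}, {2, 5}, {1, 2, 4}, S } (that is, ℰ plus ∅ and S).
Round 1: 3 new —
  {3, 5}  = S∖{1, 2, 4}
  {1, 3, 4}  = S∖{2, 5}
  {1, 2, 4, 5}  = {2, 5} ∪ {1, 2, 4}
  |family| = 7
Round 2 adds 4:
  {3}  = S∖{1, 2, 4, 5}
  {2, 3, 5}  = {2, 5} ∪ {3, 5}
  {1, 2, 3, 4}  = {1, 3, 4} ∪ {1, 2, 4}
  {1, 3, 4, 5}  = {1, 3, 4} ∪ {3, 5}
  |family| = 11
Round 3: 3 new —
  {2}  = S∖{1, 3, 4, 5}
  {5}  = S∖{1, 2, 3, 4}
  {1, 4}  = S∖{2, 3, 5}
  |family| = 14
Round 4: +2 →
  {2, 3}  = {3} ∪ {2}
  {1, 4, 5}  = {1, 4} ∪ {5}
  |family| = 16
Round 5: already closed under ᶜ and ∪.

Therefore σ(ℰ) = { {}, {2}, {3}, {5}, {1, 4}, {2, 3}, {2, 5}, {3, 5}, {1, 2, 4}, {1, 3, 4}, {1, 4, 5}, {2, 3, 5}, {1, 2, 3, 4}, {1, 2, 4, 5}, {1, 3, 4, 5}, S } (|σ(ℰ)| = 16).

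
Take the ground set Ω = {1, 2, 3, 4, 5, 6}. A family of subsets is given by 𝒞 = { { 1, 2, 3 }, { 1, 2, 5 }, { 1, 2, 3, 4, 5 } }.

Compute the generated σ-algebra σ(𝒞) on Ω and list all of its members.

σ(𝒞) = { ∅, { 3 }, { 4 }, { 5 }, { 6 }, { 1, 2 }, { 3, 4 }, { 3, 5 }, { 3, 6 }, { 4, 5 }, { 4, 6 }, { 5, 6 }, { 1, 2, 3 }, { 1, 2, 4 }, { 1, 2, 5 }, { 1, 2, 6 }, { 3, 4, 5 }, { 3, 4, 6 }, { 3, 5, 6 }, { 4, 5, 6 }, { 1, 2, 3, 4 }, { 1, 2, 3, 5 }, { 1, 2, 3, 6 }, { 1, 2, 4, 5 }, { 1, 2, 4, 6 }, { 1, 2, 5, 6 }, { 3, 4, 5, 6 }, { 1, 2, 3, 4, 5 }, { 1, 2, 3, 4, 6 }, { 1, 2, 3, 5, 6 }, { 1, 2, 4, 5, 6 }, Ω }

Trace:
Initial family (5 sets): { ∅, { 1, 2, 3 }, { 1, 2, 5 }, { 1, 2, 3, 4, 5 }, Ω }.
Step 1: +4 →
  { 6 }  = { 1, 2, 3, 4, 5 }ᶜ
  { 3, 4, 6 }  = { 1, 2, 5 }ᶜ
  { 4, 5, 6 }  = { 1, 2, 3 }ᶜ
  { 1, 2, 3, 5 }  = { 1, 2, 5 } ∪ { 1, 2, 3 }
  — 9 sets.
Step 2: +7 →
  { 4, 6 }  = { 1, 2, 3, 5 }ᶜ
  { 1, 2, 3, 6 }  = { 1, 2, 3 } ∪ { 6 }
  { 1, 2, 5, 6 }  = { 6 } ∪ { 1, 2, 5 }
  { 3, 4, 5, 6 }  = { 3, 4, 6 } ∪ { 4, 5, 6 }
  { 1, 2, 3, 4, 6 }  = { 1, 2, 3 } ∪ { 3, 4, 6 }
  { 1, 2, 3, 5, 6 }  = { 6 } ∪ { 1, 2, 3, 5 }
  { 1, 2, 4, 5, 6 }  = { 1, 2, 5 } ∪ { 4, 5, 6 }
  — 16 sets.
Step 3 (6 new):
  { 3 }  = { 1, 2, 4, 5, 6 }ᶜ
  { 4 }  = { 1, 2, 3, 5, 6 }ᶜ
  { 5 }  = { 1, 2, 3, 4, 6 }ᶜ
  { 1, 2 }  = { 3, 4, 5, 6 }ᶜ
  { 3, 4 }  = { 1, 2, 5, 6 }ᶜ
  { 4, 5 }  = { 1, 2, 3, 6 }ᶜ
  — 22 sets.
Step 4. New:
  { 3, 5 }  = { 5 } ∪ { 3 }
  { 3, 6 }  = { 6 } ∪ { 3 }
  { 5, 6 }  = { 6 } ∪ { 5 }
  { 1, 2, 4 }  = { 1, 2 } ∪ { 4 }
  { 1, 2, 6 }  = { 1, 2 } ∪ { 6 }
  { 3, 4, 5 }  = { 3, 4 } ∪ { 5 }
  { 1, 2, 3, 4 }  = { 3, 4 } ∪ { 1, 2, 3 }
  { 1, 2, 4, 5 }  = { 1, 2 } ∪ { 4, 5 }
  { 1, 2, 4, 6 }  = { 1, 2 } ∪ { 4, 6 }
  — 31 sets.
Step 5: 1 new —
  { 3, 5, 6 }  = { 1, 2, 4 }ᶜ
  — 32 sets.
Step 6: no new sets; the family is a σ-algebra.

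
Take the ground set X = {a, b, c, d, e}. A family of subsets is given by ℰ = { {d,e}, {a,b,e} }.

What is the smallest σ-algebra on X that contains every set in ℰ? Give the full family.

Initial family (4 sets): { ∅, {d,e}, {a,b,e}, X }.
Pass 1. New:
  {c,d}  = X∖{a,b,e}
  {a,b,c}  = X∖{d,e}
  {a,b,d,e}  = {d,e} ∪ {a,b,e}
  |family| = 7
Pass 2: +4 →
  {c}  = X∖{a,b,d,e}
  {c,d,e}  = {d,e} ∪ {c,d}
  {a,b,c,d}  = {c,d} ∪ {a,b,c}
  {a,b,c,e}  = {a,b,e} ∪ {a,b,c}
  |family| = 11
Pass 3: 3 new —
  {d}  = X∖{a,b,c,e}
  {e}  = X∖{a,b,c,d}
  {a,b}  = X∖{c,d,e}
  |family| = 14
Pass 4: +2 →
  {c,e}  = {c} ∪ {e}
  {a,b,d}  = {a,b} ∪ {d}
  |family| = 16
Pass 5 adds nothing — fixpoint reached.

σ(ℰ) = { ∅, {c}, {d}, {e}, {a,b}, {c,d}, {c,e}, {d,e}, {a,b,c}, {a,b,d}, {a,b,e}, {c,d,e}, {a,b,c,d}, {a,b,c,e}, {a,b,d,e}, X }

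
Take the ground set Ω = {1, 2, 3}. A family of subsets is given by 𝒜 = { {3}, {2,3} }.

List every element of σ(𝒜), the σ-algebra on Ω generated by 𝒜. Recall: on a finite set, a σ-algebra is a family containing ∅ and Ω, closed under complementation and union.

σ(𝒜) (8 sets): { ∅, {1}, {2}, {3}, {1,2}, {1,3}, {2,3}, Ω }

Working:
Start: 𝒜 ∪ {∅, Ω} = { ∅, {3}, {2,3}, Ω }.
Iteration 1 (2 new):
  {1}  = complement {2,3}
  {1,2}  = complement {3}
  [6 total]
Iteration 2. New:
  {1,3}  = {3} ∪ {1}
  [7 total]
Iteration 3 (1 new):
  {2}  = complement {1,3}
  [8 total]
Iteration 4: stable.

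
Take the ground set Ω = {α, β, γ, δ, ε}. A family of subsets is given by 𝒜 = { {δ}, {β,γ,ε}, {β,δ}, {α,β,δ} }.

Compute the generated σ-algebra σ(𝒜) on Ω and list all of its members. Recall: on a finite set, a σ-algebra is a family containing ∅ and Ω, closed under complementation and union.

σ(𝒜) (16 sets): { {}, {α}, {β}, {δ}, {α,β}, {α,δ}, {β,δ}, {γ,ε}, {α,β,δ}, {α,γ,ε}, {β,γ,ε}, {γ,δ,ε}, {α,β,γ,ε}, {α,γ,δ,ε}, {β,γ,δ,ε}, Ω }

Check:
Take S₀ = 𝒜 ∪ {∅, Ω} = { {}, {δ}, {β,δ}, {α,β,δ}, {β,γ,ε}, Ω }.
Pass 1: +5 →
  {α,δ}  = complement {β,γ,ε}
  {γ,ε}  = complement {α,β,δ}
  {α,γ,ε}  = complement {β,δ}
  {α,β,γ,ε}  = complement {δ}
  {β,γ,δ,ε}  = {β,γ,ε} ∪ {δ}
  — 11 sets.
Pass 2: +3 →
  {α}  = complement {β,γ,δ,ε}
  {γ,δ,ε}  = {δ} ∪ {γ,ε}
  {α,γ,δ,ε}  = {α,γ,ε} ∪ {α,δ}
  — 14 sets.
Pass 3 (2 new):
  {β}  = complement {α,γ,δ,ε}
  {α,β}  = complement {γ,δ,ε}
  — 16 sets.
Pass 4: no new sets; the family is a σ-algebra.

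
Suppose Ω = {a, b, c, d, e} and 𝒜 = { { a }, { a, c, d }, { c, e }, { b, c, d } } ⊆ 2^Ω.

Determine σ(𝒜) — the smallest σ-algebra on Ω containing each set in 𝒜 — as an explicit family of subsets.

Answer: σ(𝒜) = { {  }, { a }, { b }, { c }, { d }, { e }, { a, b }, { a, c }, { a, d }, { a, e }, { b, c }, { b, d }, { b, e }, { c, d }, { c, e }, { d, e }, { a, b, c }, { a, b, d }, { a, b, e }, { a, c, d }, { a, c, e }, { a, d, e }, { b, c, d }, { b, c, e }, { b, d, e }, { c, d, e }, { a, b, c, d }, { a, b, c, e }, { a, b, d, e }, { a, c, d, e }, { b, c, d, e }, Ω }

Check:
Take S₀ = 𝒜 ∪ {∅, Ω} = { {  }, { a }, { c, e }, { a, c, d }, { b, c, d }, Ω }.
Step 1: +7 →
  { a, e }  = ᶜ of { b, c, d }
  { b, e }  = ᶜ of { a, c, d }
  { a, b, d }  = ᶜ of { c, e }
  { a, c, e }  = { c, e } ∪ { a }
  { a, b, c, d }  = { a, c, d } ∪ { b, c, d }
  { a, c, d, e }  = { a, c, d } ∪ { c, e }
  { b, c, d, e }  = ᶜ of { a }
  [13 total]
Step 2: +7 →
  { b }  = ᶜ of { a, c, d, e }
  { e }  = ᶜ of { a, b, c, d }
  { b, d }  = ᶜ of { a, c, e }
  { a, b, e }  = { b, e } ∪ { a, e }
  { b, c, e }  = { b, e } ∪ { c, e }
  { a, b, c, e }  = { b, e } ∪ { a, c, e }
  { a, b, d, e }  = { b, e } ∪ { a, b, d }
  [20 total]
Step 3: +6 →
  { c }  = ᶜ of { a, b, d, e }
  { d }  = ᶜ of { a, b, c, e }
  { a, b }  = { b } ∪ { a }
  { a, d }  = ᶜ of { b, c, e }
  { c, d }  = ᶜ of { a, b, e }
  { b, d, e }  = { b, e } ∪ { b, d }
  [26 total]
Step 4: +6 →
  { a, c }  = ᶜ of { b, d, e }
  { b, c }  = { b } ∪ { c }
  { d, e }  = { e } ∪ { d }
  { a, b, c }  = { a, b } ∪ { c }
  { a, d, e }  = { e } ∪ { a, d }
  { c, d, e }  = ᶜ of { a, b }
  [32 total]
Step 5: already closed under ᶜ and ∪.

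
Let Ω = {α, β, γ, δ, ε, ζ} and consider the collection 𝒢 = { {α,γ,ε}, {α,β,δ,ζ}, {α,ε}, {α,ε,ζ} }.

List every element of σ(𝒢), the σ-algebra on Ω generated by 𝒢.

Answer: σ(𝒢) = { {}, {α}, {γ}, {ε}, {ζ}, {α,γ}, {α,ε}, {α,ζ}, {β,δ}, {γ,ε}, {γ,ζ}, {ε,ζ}, {α,β,δ}, {α,γ,ε}, {α,γ,ζ}, {α,ε,ζ}, {β,γ,δ}, {β,δ,ε}, {β,δ,ζ}, {γ,ε,ζ}, {α,β,γ,δ}, {α,β,δ,ε}, {α,β,δ,ζ}, {α,γ,ε,ζ}, {β,γ,δ,ε}, {β,γ,δ,ζ}, {β,δ,ε,ζ}, {α,β,γ,δ,ε}, {α,β,γ,δ,ζ}, {α,β,δ,ε,ζ}, {β,γ,δ,ε,ζ}, Ω }

Derivation:
Start: 𝒢 ∪ {∅, Ω} = { {}, {α,ε}, {α,γ,ε}, {α,ε,ζ}, {α,β,δ,ζ}, Ω }.
Iteration 1 (6 new):
  {γ,ε}  = complement {α,β,δ,ζ}
  {β,γ,δ}  = complement {α,ε,ζ}
  {β,δ,ζ}  = complement {α,γ,ε}
  {α,γ,ε,ζ}  = {α,ε,ζ} ∪ {α,γ,ε}
  {β,γ,δ,ζ}  = complement {α,ε}
  {α,β,δ,ε,ζ}  = {α,β,δ,ζ} ∪ {α,ε,ζ}
  |family| = 12
Iteration 2: 6 new —
  {γ}  = complement {α,β,δ,ε,ζ}
  {β,δ}  = complement {α,γ,ε,ζ}
  {β,γ,δ,ε}  = {β,γ,δ} ∪ {γ,ε}
  {α,β,γ,δ,ε}  = {β,γ,δ} ∪ {α,γ,ε}
  {α,β,γ,δ,ζ}  = {α,β,δ,ζ} ∪ {β,γ,δ}
  {β,γ,δ,ε,ζ}  = {β,δ,ζ} ∪ {γ,ε}
  |family| = 18
Iteration 3 adds 5:
  {α}  = complement {β,γ,δ,ε,ζ}
  {ε}  = complement {α,β,γ,δ,ζ}
  {ζ}  = complement {α,β,γ,δ,ε}
  {α,ζ}  = complement {β,γ,δ,ε}
  {α,β,δ,ε}  = {α,ε} ∪ {β,δ}
  |family| = 23
Iteration 4 (9 new):
  {α,γ}  = {γ} ∪ {α}
  {γ,ζ}  = complement {α,β,δ,ε}
  {ε,ζ}  = {ζ} ∪ {ε}
  {α,β,δ}  = {β,δ} ∪ {α}
  {α,γ,ζ}  = {α,ζ} ∪ {γ}
  {β,δ,ε}  = {ε} ∪ {β,δ}
  {γ,ε,ζ}  = {ζ} ∪ {γ,ε}
  {α,β,γ,δ}  = {β,γ,δ} ∪ {α}
  {β,δ,ε,ζ}  = {β,δ,ζ} ∪ {ε}
  |family| = 32
Iteration 5: closed — nothing new.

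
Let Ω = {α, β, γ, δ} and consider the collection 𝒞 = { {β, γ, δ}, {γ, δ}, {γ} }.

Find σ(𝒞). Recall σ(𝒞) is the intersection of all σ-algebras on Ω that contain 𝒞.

Initial family (5 sets): { {}, {γ}, {γ, δ}, {β, γ, δ}, Ω }.
Iteration 1 adds 3:
  {α}  = {β, γ, δ}ᶜ
  {α, β}  = {γ, δ}ᶜ
  {α, β, δ}  = {γ}ᶜ
  |family| = 8
Iteration 2 (3 new):
  {α, γ}  = {γ} ∪ {α}
  {α, β, γ}  = {γ} ∪ {α, β}
  {α, γ, δ}  = {γ, δ} ∪ {α}
  |family| = 11
Iteration 3. New:
  {β}  = {α, γ, δ}ᶜ
  {δ}  = {α, β, γ}ᶜ
  {β, δ}  = {α, γ}ᶜ
  |family| = 14
Iteration 4 adds 2:
  {α, δ}  = {δ} ∪ {α}
  {β, γ}  = {γ} ∪ {β}
  |family| = 16
Iteration 5: no new sets; the family is a σ-algebra.

σ(𝒞) = { {}, {α}, {β}, {γ}, {δ}, {α, β}, {α, γ}, {α, δ}, {β, γ}, {β, δ}, {γ, δ}, {α, β, γ}, {α, β, δ}, {α, γ, δ}, {β, γ, δ}, Ω }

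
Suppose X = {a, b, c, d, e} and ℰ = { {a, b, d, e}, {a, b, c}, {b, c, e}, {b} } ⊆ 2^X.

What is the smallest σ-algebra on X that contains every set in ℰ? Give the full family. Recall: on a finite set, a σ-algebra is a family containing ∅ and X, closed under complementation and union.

Start: ℰ ∪ {∅, X} = { {}, {b}, {a, b, c}, {b, c, e}, {a, b, d, e}, X }.
Pass 1 adds 5:
  {c}  = ᶜ of {a, b, d, e}
  {a, d}  = ᶜ of {b, c, e}
  {d, e}  = ᶜ of {a, b, c}
  {a, b, c, e}  = {b, c, e} ∪ {a, b, c}
  {a, c, d, e}  = ᶜ of {b}
  (now 11)
Pass 2: 9 new —
  {d}  = ᶜ of {a, b, c, e}
  {b, c}  = {b} ∪ {c}
  {a, b, d}  = {b} ∪ {a, d}
  {a, c, d}  = {c} ∪ {a, d}
  {a, d, e}  = {d, e} ∪ {a, d}
  {b, d, e}  = {b} ∪ {d, e}
  {c, d, e}  = {d, e} ∪ {c}
  {a, b, c, d}  = {a, b, c} ∪ {a, d}
  {b, c, d, e}  = {d, e} ∪ {b, c, e}
  (now 20)
Pass 3: 9 new —
  {a}  = ᶜ of {b, c, d, e}
  {e}  = ᶜ of {a, b, c, d}
  {a, b}  = ᶜ of {c, d, e}
  {a, c}  = ᶜ of {b, d, e}
  {b, d}  = {b} ∪ {d}
  {b, e}  = ᶜ of {a, c, d}
  {c, d}  = {c} ∪ {d}
  {c, e}  = ᶜ of {a, b, d}
  {b, c, d}  = {b, c} ∪ {d}
  (now 29)
Pass 4 (3 new):
  {a, e}  = ᶜ of {b, c, d}
  {a, b, e}  = ᶜ of {c, d}
  {a, c, e}  = ᶜ of {b, d}
  (now 32)
Pass 5: no new sets; the family is a σ-algebra.

Therefore σ(ℰ) = { {}, {a}, {b}, {c}, {d}, {e}, {a, b}, {a, c}, {a, d}, {a, e}, {b, c}, {b, d}, {b, e}, {c, d}, {c, e}, {d, e}, {a, b, c}, {a, b, d}, {a, b, e}, {a, c, d}, {a, c, e}, {a, d, e}, {b, c, d}, {b, c, e}, {b, d, e}, {c, d, e}, {a, b, c, d}, {a, b, c, e}, {a, b, d, e}, {a, c, d, e}, {b, c, d, e}, X } (|σ(ℰ)| = 32).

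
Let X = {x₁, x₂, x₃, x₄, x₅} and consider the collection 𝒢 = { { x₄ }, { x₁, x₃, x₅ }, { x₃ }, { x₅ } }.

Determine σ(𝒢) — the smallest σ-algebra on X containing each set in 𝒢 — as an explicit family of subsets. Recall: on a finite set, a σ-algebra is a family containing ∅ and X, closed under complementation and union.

Seed the family with 𝒢 together with ∅ and X: { ∅, { x₃ }, { x₄ }, { x₅ }, { x₁, x₃, x₅ }, X }.
Step 1. New:
  { x₂, x₄ }  = X∖{ x₁, x₃, x₅ }
  { x₃, x₄ }  = { x₃ } ∪ { x₄ }
  { x₃, x₅ }  = { x₃ } ∪ { x₅ }
  { x₄, x₅ }  = { x₄ } ∪ { x₅ }
  { x₁, x₂, x₃, x₄ }  = X∖{ x₅ }
  { x₁, x₂, x₃, x₅ }  = X∖{ x₄ }
  { x₁, x₂, x₄, x₅ }  = X∖{ x₃ }
  { x₁, x₃, x₄, x₅ }  = { x₄ } ∪ { x₁, x₃, x₅ }
  [14 total]
Step 2 (8 new):
  { x₂ }  = X∖{ x₁, x₃, x₄, x₅ }
  { x₁, x₂, x₃ }  = X∖{ x₄, x₅ }
  { x₁, x₂, x₄ }  = X∖{ x₃, x₅ }
  { x₁, x₂, x₅ }  = X∖{ x₃, x₄ }
  { x₂, x₃, x₄ }  = { x₃, x₄ } ∪ { x₂, x₄ }
  { x₂, x₄, x₅ }  = { x₅ } ∪ { x₂, x₄ }
  { x₃, x₄, x₅ }  = { x₃, x₄ } ∪ { x₅ }
  { x₂, x₃, x₄, x₅ }  = { x₃, x₅ } ∪ { x₂, x₄ }
  [22 total]
Step 3: +7 →
  { x₁ }  = X∖{ x₂, x₃, x₄, x₅ }
  { x₁, x₂ }  = X∖{ x₃, x₄, x₅ }
  { x₁, x₃ }  = X∖{ x₂, x₄, x₅ }
  { x₁, x₅ }  = X∖{ x₂, x₃, x₄ }
  { x₂, x₃ }  = { x₂ } ∪ { x₃ }
  { x₂, x₅ }  = { x₂ } ∪ { x₅ }
  { x₂, x₃, x₅ }  = { x₂ } ∪ { x₃, x₅ }
  [29 total]
Step 4 adds 3:
  { x₁, x₄ }  = X∖{ x₂, x₃, x₅ }
  { x₁, x₃, x₄ }  = X∖{ x₂, x₅ }
  { x₁, x₄, x₅ }  = X∖{ x₂, x₃ }
  [32 total]
Step 5 adds nothing — fixpoint reached.

σ(𝒢) = { ∅, { x₁ }, { x₂ }, { x₃ }, { x₄ }, { x₅ }, { x₁, x₂ }, { x₁, x₃ }, { x₁, x₄ }, { x₁, x₅ }, { x₂, x₃ }, { x₂, x₄ }, { x₂, x₅ }, { x₃, x₄ }, { x₃, x₅ }, { x₄, x₅ }, { x₁, x₂, x₃ }, { x₁, x₂, x₄ }, { x₁, x₂, x₅ }, { x₁, x₃, x₄ }, { x₁, x₃, x₅ }, { x₁, x₄, x₅ }, { x₂, x₃, x₄ }, { x₂, x₃, x₅ }, { x₂, x₄, x₅ }, { x₃, x₄, x₅ }, { x₁, x₂, x₃, x₄ }, { x₁, x₂, x₃, x₅ }, { x₁, x₂, x₄, x₅ }, { x₁, x₃, x₄, x₅ }, { x₂, x₃, x₄, x₅ }, X }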